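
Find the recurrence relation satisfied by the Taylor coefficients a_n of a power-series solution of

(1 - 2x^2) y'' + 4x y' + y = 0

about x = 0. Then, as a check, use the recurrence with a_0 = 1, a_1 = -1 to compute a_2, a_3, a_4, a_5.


Substitute y = sum_n a_n x^n.
(1 - 2 x^2) y'' contributes (n+2)(n+1) a_{n+2} - 2 n(n-1) a_n at x^n.
4 x y'(x) contributes 4 n a_n at x^n.
y(x) contributes 1 a_n at x^n.
Matching x^n: (n+2)(n+1) a_{n+2} + (-2 n(n-1) + 4 n + 1) a_n = 0.
Thus a_{n+2} = (2 n(n-1) - 4 n - 1) / ((n+1)(n+2)) * a_n.

Check with a_0 = 1, a_1 = -1 (apply the recurrence for n = 0, 1, 2, 3): a_0 = 1, a_1 = -1, a_2 = -1/2, a_3 = 5/6, a_4 = 5/24, a_5 = -1/24.

a_(n+2) = (2 n(n-1) - 4 n - 1) / ((n+1)(n+2)) * a_n; check: a_0 = 1, a_1 = -1, a_2 = -1/2, a_3 = 5/6, a_4 = 5/24, a_5 = -1/24


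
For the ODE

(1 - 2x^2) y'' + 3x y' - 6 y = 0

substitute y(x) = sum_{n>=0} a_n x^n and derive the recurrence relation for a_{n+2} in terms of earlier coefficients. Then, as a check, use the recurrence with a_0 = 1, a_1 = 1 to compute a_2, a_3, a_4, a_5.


Substitute y = sum_n a_n x^n.
(1 - 2 x^2) y'' contributes (n+2)(n+1) a_{n+2} - 2 n(n-1) a_n at x^n.
3 x y'(x) contributes 3 n a_n at x^n.
-6 y(x) contributes -6 a_n at x^n.
Matching x^n: (n+2)(n+1) a_{n+2} + (-2 n(n-1) + 3 n - 6) a_n = 0.
Thus a_{n+2} = (2 n(n-1) - 3 n + 6) / ((n+1)(n+2)) * a_n.

Check with a_0 = 1, a_1 = 1 (apply the recurrence for n = 0, 1, 2, 3): a_0 = 1, a_1 = 1, a_2 = 3, a_3 = 1/2, a_4 = 1, a_5 = 9/40.

a_(n+2) = (2 n(n-1) - 3 n + 6) / ((n+1)(n+2)) * a_n; check: a_0 = 1, a_1 = 1, a_2 = 3, a_3 = 1/2, a_4 = 1, a_5 = 9/40


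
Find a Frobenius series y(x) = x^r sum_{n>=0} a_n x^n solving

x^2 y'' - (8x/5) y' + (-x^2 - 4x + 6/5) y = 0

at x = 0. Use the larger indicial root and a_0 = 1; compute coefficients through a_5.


Write in Frobenius form y'' + (p(x)/x) y' + (q(x)/x^2) y = 0:
  p(x) = -8/5,  q(x) = -x^2 - 4x + 6/5.
Indicial equation: r(r-1) + (-8/5) r + (6/5) = 0 -> roots r_1 = 2, r_2 = 3/5.
Take r = r_1 = 2. Let y(x) = x^r sum_{n>=0} a_n x^n with a_0 = 1.
Substitute y = x^r sum a_n x^n and match x^{r+n}. The recurrence is
  D(n) a_n - 4 a_{n-1} - 1 a_{n-2} = 0,  where D(n) = (r+n)(r+n-1) + (-8/5)(r+n) + (6/5).
  a_n = [4 a_{n-1} + 1 a_{n-2}] / D(n).
Since the indicial polynomial factors as (r - r_1)(r - r_2), D(n) = (r_1 + n - r_1)(r_1 + n - r_2) = n(n + 7/5).
Evaluating step by step (a_0 = 1):
  n = 1: D(1) = 1(1 + 7/5) = 12/5; numerator = 4(1) = 4; a_1 = (4)/(12/5) = 5/3
  n = 2: D(2) = 2(2 + 7/5) = 34/5; numerator = 4(5/3) + 1(1) = 23/3; a_2 = (23/3)/(34/5) = 115/102
  n = 3: D(3) = 3(3 + 7/5) = 66/5; numerator = 4(115/102) + 1(5/3) = 105/17; a_3 = (105/17)/(66/5) = 175/374
  n = 4: D(4) = 4(4 + 7/5) = 108/5; numerator = 4(175/374) + 1(115/102) = 3365/1122; a_4 = (3365/1122)/(108/5) = 16825/121176
  n = 5: D(5) = 5(5 + 7/5) = 32; numerator = 4(16825/121176) + 1(175/374) = 15500/15147; a_5 = (15500/15147)/(32) = 3875/121176

r = 2; a_0 = 1; a_1 = 5/3; a_2 = 115/102; a_3 = 175/374; a_4 = 16825/121176; a_5 = 3875/121176


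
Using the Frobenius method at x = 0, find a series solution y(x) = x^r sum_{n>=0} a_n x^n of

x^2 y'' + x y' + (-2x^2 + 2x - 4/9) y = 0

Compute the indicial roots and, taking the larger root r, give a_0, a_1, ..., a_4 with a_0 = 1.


Write in Frobenius form y'' + (p(x)/x) y' + (q(x)/x^2) y = 0:
  p(x) = 1,  q(x) = -2x^2 + 2x - 4/9.
Indicial equation: r(r-1) + (1) r + (-4/9) = 0 -> roots r_1 = 2/3, r_2 = -2/3.
Take r = r_1 = 2/3. Let y(x) = x^r sum_{n>=0} a_n x^n with a_0 = 1.
Substitute y = x^r sum a_n x^n and match x^{r+n}. The recurrence is
  D(n) a_n + 2 a_{n-1} - 2 a_{n-2} = 0,  where D(n) = (r+n)(r+n-1) + (1)(r+n) + (-4/9).
  a_n = [-2 a_{n-1} + 2 a_{n-2}] / D(n).
Since the indicial polynomial factors as (r - r_1)(r - r_2), D(n) = (r_1 + n - r_1)(r_1 + n - r_2) = n(n + 4/3).
Evaluating step by step (a_0 = 1):
  n = 1: D(1) = 1(1 + 4/3) = 7/3; numerator = -2(1) = -2; a_1 = (-2)/(7/3) = -6/7
  n = 2: D(2) = 2(2 + 4/3) = 20/3; numerator = -2(-6/7) + 2(1) = 26/7; a_2 = (26/7)/(20/3) = 39/70
  n = 3: D(3) = 3(3 + 4/3) = 13; numerator = -2(39/70) + 2(-6/7) = -99/35; a_3 = (-99/35)/(13) = -99/455
  n = 4: D(4) = 4(4 + 4/3) = 64/3; numerator = -2(-99/455) + 2(39/70) = 141/91; a_4 = (141/91)/(64/3) = 423/5824

r = 2/3; a_0 = 1; a_1 = -6/7; a_2 = 39/70; a_3 = -99/455; a_4 = 423/5824


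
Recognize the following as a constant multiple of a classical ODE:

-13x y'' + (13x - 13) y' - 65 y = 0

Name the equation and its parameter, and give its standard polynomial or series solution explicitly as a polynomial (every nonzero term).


All three coefficients share the factor -13; dividing through by -13 gives  x y'' + (1 - x) y' + 5 y = 0.
This matches the Laguerre equation x y'' + (1 - x) y' + n y = 0 with n = 5; the polynomial solution is L_5(x).
With y = sum_k a_k x^k, matching x^k gives (k+1)k a_{k+1} + (k+1) a_{k+1} - k a_k + n a_k = 0, i.e. (k+1)^2 a_{k+1} = (k - n) a_k = (k - 5) a_k. The right side vanishes at k = 5, so the series terminates at degree 5.
Standard normalization L_n(0) = 1 gives a_0 = 1. Work upward with a_{k+1} = (k - 5) a_k / (k+1)^2:
  a_1 = (0 - 5)(1) / 1^2 = -5/1 = -5
  a_2 = (1 - 5)(-5) / 2^2 = 20/4 = 5
  a_3 = (2 - 5)(5) / 3^2 = -15/9 = -5/3
  a_4 = (3 - 5)(-5/3) / 4^2 = (10/3)/16 = 5/24
  a_5 = (4 - 5)(5/24) / 5^2 = (-5/24)/25 = -1/120
Hence L_5(x) = -x^5/120 + 5 x^4/24 - 5 x^3/3 + 5 x^2 - 5 x + 1.

L_5(x); series = -x^5/120 + 5 x^4/24 - 5 x^3/3 + 5 x^2 - 5 x + 1


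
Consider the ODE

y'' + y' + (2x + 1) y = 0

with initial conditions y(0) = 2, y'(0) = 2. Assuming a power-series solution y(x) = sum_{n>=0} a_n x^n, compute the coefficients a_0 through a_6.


Ansatz: y(x) = sum_{n>=0} a_n x^n, so y'(x) = sum_{n>=1} n a_n x^(n-1) and y''(x) = sum_{n>=2} n(n-1) a_n x^(n-2).
Substitute into P(x) y'' + Q(x) y' + R(x) y = 0 with P(x) = 1, Q(x) = 1, R(x) = 2x + 1, and match powers of x.
Initial conditions: a_0 = 2, a_1 = 2.
Setting the coefficient of each power of x to zero and solving order by order (substituting the coefficients already found):
  x^0: 2 a_2 + a_1 + a_0 = 0  ->  2 a_2 = -a_1 - a_0 = -4  ->  a_2 = -2
  x^1: 6 a_3 + 2 a_2 + a_1 + 2 a_0 = 0  ->  6 a_3 = -2 a_2 - a_1 - 2 a_0 = -2  ->  a_3 = -1/3
  x^2: 12 a_4 + 3 a_3 + a_2 + 2 a_1 = 0  ->  12 a_4 = -3 a_3 - a_2 - 2 a_1 = -1  ->  a_4 = -1/12
  x^3: 20 a_5 + 4 a_4 + a_3 + 2 a_2 = 0  ->  20 a_5 = -4 a_4 - a_3 - 2 a_2 = 14/3  ->  a_5 = 7/30
  x^4: 30 a_6 + 5 a_5 + a_4 + 2 a_3 = 0  ->  30 a_6 = -5 a_5 - a_4 - 2 a_3 = -5/12  ->  a_6 = -1/72
Truncated series: y(x) = 2 + 2 x - 2 x^2 - (1/3) x^3 - (1/12) x^4 + (7/30) x^5 - (1/72) x^6 + O(x^7).

a_0 = 2; a_1 = 2; a_2 = -2; a_3 = -1/3; a_4 = -1/12; a_5 = 7/30; a_6 = -1/72


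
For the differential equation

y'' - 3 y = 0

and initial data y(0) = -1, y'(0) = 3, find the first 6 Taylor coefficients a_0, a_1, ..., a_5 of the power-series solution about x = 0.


Ansatz: y(x) = sum_{n>=0} a_n x^n, so y'(x) = sum_{n>=1} n a_n x^(n-1) and y''(x) = sum_{n>=2} n(n-1) a_n x^(n-2).
Substitute into P(x) y'' + Q(x) y' + R(x) y = 0 with P(x) = 1, Q(x) = 0, R(x) = -3, and match powers of x.
Initial conditions: a_0 = -1, a_1 = 3.
Setting the coefficient of each power of x to zero and solving order by order (substituting the coefficients already found):
  x^0: 2 a_2 - 3 a_0 = 0  ->  2 a_2 = 3 a_0 = -3  ->  a_2 = -3/2
  x^1: 6 a_3 - 3 a_1 = 0  ->  6 a_3 = 3 a_1 = 9  ->  a_3 = 3/2
  x^2: 12 a_4 - 3 a_2 = 0  ->  12 a_4 = 3 a_2 = -9/2  ->  a_4 = -3/8
  x^3: 20 a_5 - 3 a_3 = 0  ->  20 a_5 = 3 a_3 = 9/2  ->  a_5 = 9/40
Truncated series: y(x) = -1 + 3 x - (3/2) x^2 + (3/2) x^3 - (3/8) x^4 + (9/40) x^5 + O(x^6).

a_0 = -1; a_1 = 3; a_2 = -3/2; a_3 = 3/2; a_4 = -3/8; a_5 = 9/40


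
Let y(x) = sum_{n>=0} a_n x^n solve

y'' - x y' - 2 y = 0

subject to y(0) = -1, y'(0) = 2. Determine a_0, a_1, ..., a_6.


Ansatz: y(x) = sum_{n>=0} a_n x^n, so y'(x) = sum_{n>=1} n a_n x^(n-1) and y''(x) = sum_{n>=2} n(n-1) a_n x^(n-2).
Substitute into P(x) y'' + Q(x) y' + R(x) y = 0 with P(x) = 1, Q(x) = -x, R(x) = -2, and match powers of x.
Initial conditions: a_0 = -1, a_1 = 2.
Setting the coefficient of each power of x to zero and solving order by order (substituting the coefficients already found):
  x^0: 2 a_2 - 2 a_0 = 0  ->  2 a_2 = 2 a_0 = -2  ->  a_2 = -1
  x^1: 6 a_3 - 3 a_1 = 0  ->  6 a_3 = 3 a_1 = 6  ->  a_3 = 1
  x^2: 12 a_4 - 4 a_2 = 0  ->  12 a_4 = 4 a_2 = -4  ->  a_4 = -1/3
  x^3: 20 a_5 - 5 a_3 = 0  ->  20 a_5 = 5 a_3 = 5  ->  a_5 = 1/4
  x^4: 30 a_6 - 6 a_4 = 0  ->  30 a_6 = 6 a_4 = -2  ->  a_6 = -1/15
Truncated series: y(x) = -1 + 2 x - x^2 + x^3 - (1/3) x^4 + (1/4) x^5 - (1/15) x^6 + O(x^7).

a_0 = -1; a_1 = 2; a_2 = -1; a_3 = 1; a_4 = -1/3; a_5 = 1/4; a_6 = -1/15


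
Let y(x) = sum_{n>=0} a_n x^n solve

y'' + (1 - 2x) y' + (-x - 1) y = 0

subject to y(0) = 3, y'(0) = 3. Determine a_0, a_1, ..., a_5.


Ansatz: y(x) = sum_{n>=0} a_n x^n, so y'(x) = sum_{n>=1} n a_n x^(n-1) and y''(x) = sum_{n>=2} n(n-1) a_n x^(n-2).
Substitute into P(x) y'' + Q(x) y' + R(x) y = 0 with P(x) = 1, Q(x) = 1 - 2x, R(x) = -x - 1, and match powers of x.
Initial conditions: a_0 = 3, a_1 = 3.
Setting the coefficient of each power of x to zero and solving order by order (substituting the coefficients already found):
  x^0: 2 a_2 + a_1 - a_0 = 0  ->  2 a_2 = -a_1 + a_0 = 0  ->  a_2 = 0
  x^1: 6 a_3 + 2 a_2 - 3 a_1 - a_0 = 0  ->  6 a_3 = -2 a_2 + 3 a_1 + a_0 = 12  ->  a_3 = 2
  x^2: 12 a_4 + 3 a_3 - 5 a_2 - a_1 = 0  ->  12 a_4 = -3 a_3 + 5 a_2 + a_1 = -3  ->  a_4 = -1/4
  x^3: 20 a_5 + 4 a_4 - 7 a_3 - a_2 = 0  ->  20 a_5 = -4 a_4 + 7 a_3 + a_2 = 15  ->  a_5 = 3/4
Truncated series: y(x) = 3 + 3 x + 2 x^3 - (1/4) x^4 + (3/4) x^5 + O(x^6).

a_0 = 3; a_1 = 3; a_2 = 0; a_3 = 2; a_4 = -1/4; a_5 = 3/4


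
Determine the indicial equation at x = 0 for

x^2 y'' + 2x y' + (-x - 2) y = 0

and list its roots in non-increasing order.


Divide by x^2 to reach normal form y'' + P_1(x) y' + P_2(x) y = 0 with P_1(x) = 2/x and P_2(x) = -1/x - 2/x^2.
x = 0 is a singular point because the y'-coefficient 2/x has a pole at x = 0 and the y-coefficient -1/x - 2/x^2 has a pole at x = 0.
It is a regular singular point because x P_1(x) = p(x) = 2 and x^2 P_2(x) = q(x) = -x - 2 are polynomials, hence analytic at x = 0.
p(0) = 2,  q(0) = -2.
Indicial equation: r(r-1) + p(0) r + q(0) = 0, i.e. r^2 + (p(0) - 1) r + q(0) = 0, i.e. r^2 + 1 r - 2 = 0.
Discriminant: (1)^2 - 4(-2) = 9, so r = (-1 ± 3)/2.
Solving: r_1 = 1, r_2 = -2.

indicial: r^2 + 1 r - 2 = 0; roots r_1 = 1, r_2 = -2


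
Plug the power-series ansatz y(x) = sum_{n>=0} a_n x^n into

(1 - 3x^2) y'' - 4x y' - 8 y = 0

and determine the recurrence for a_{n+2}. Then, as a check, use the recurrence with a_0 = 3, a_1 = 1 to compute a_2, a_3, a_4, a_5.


Substitute y = sum_n a_n x^n.
(1 - 3 x^2) y'' contributes (n+2)(n+1) a_{n+2} - 3 n(n-1) a_n at x^n.
-4 x y'(x) contributes -4 n a_n at x^n.
-8 y(x) contributes -8 a_n at x^n.
Matching x^n: (n+2)(n+1) a_{n+2} + (-3 n(n-1) - 4 n - 8) a_n = 0.
Thus a_{n+2} = (3 n(n-1) + 4 n + 8) / ((n+1)(n+2)) * a_n.

Check with a_0 = 3, a_1 = 1 (apply the recurrence for n = 0, 1, 2, 3): a_0 = 3, a_1 = 1, a_2 = 12, a_3 = 2, a_4 = 22, a_5 = 19/5.

a_(n+2) = (3 n(n-1) + 4 n + 8) / ((n+1)(n+2)) * a_n; check: a_0 = 3, a_1 = 1, a_2 = 12, a_3 = 2, a_4 = 22, a_5 = 19/5


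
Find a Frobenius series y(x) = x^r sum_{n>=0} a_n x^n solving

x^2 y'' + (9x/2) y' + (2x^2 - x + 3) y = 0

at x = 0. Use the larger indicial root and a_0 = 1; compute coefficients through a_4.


Write in Frobenius form y'' + (p(x)/x) y' + (q(x)/x^2) y = 0:
  p(x) = 9/2,  q(x) = 2x^2 - x + 3.
Indicial equation: r(r-1) + (9/2) r + (3) = 0 -> roots r_1 = -3/2, r_2 = -2.
Take r = r_1 = -3/2. Let y(x) = x^r sum_{n>=0} a_n x^n with a_0 = 1.
Substitute y = x^r sum a_n x^n and match x^{r+n}. The recurrence is
  D(n) a_n - 1 a_{n-1} + 2 a_{n-2} = 0,  where D(n) = (r+n)(r+n-1) + (9/2)(r+n) + (3).
  a_n = [1 a_{n-1} - 2 a_{n-2}] / D(n).
Since the indicial polynomial factors as (r - r_1)(r - r_2), D(n) = (r_1 + n - r_1)(r_1 + n - r_2) = n(n + 1/2).
Evaluating step by step (a_0 = 1):
  n = 1: D(1) = 1(1 + 1/2) = 3/2; numerator = 1(1) = 1; a_1 = (1)/(3/2) = 2/3
  n = 2: D(2) = 2(2 + 1/2) = 5; numerator = 1(2/3) - 2(1) = -4/3; a_2 = (-4/3)/(5) = -4/15
  n = 3: D(3) = 3(3 + 1/2) = 21/2; numerator = 1(-4/15) - 2(2/3) = -8/5; a_3 = (-8/5)/(21/2) = -16/105
  n = 4: D(4) = 4(4 + 1/2) = 18; numerator = 1(-16/105) - 2(-4/15) = 8/21; a_4 = (8/21)/(18) = 4/189

r = -3/2; a_0 = 1; a_1 = 2/3; a_2 = -4/15; a_3 = -16/105; a_4 = 4/189


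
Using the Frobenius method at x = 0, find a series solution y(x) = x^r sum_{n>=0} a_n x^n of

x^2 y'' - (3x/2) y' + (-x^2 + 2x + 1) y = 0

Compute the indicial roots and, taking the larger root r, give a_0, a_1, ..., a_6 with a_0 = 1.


Write in Frobenius form y'' + (p(x)/x) y' + (q(x)/x^2) y = 0:
  p(x) = -3/2,  q(x) = -x^2 + 2x + 1.
Indicial equation: r(r-1) + (-3/2) r + (1) = 0 -> roots r_1 = 2, r_2 = 1/2.
Take r = r_1 = 2. Let y(x) = x^r sum_{n>=0} a_n x^n with a_0 = 1.
Substitute y = x^r sum a_n x^n and match x^{r+n}. The recurrence is
  D(n) a_n + 2 a_{n-1} - 1 a_{n-2} = 0,  where D(n) = (r+n)(r+n-1) + (-3/2)(r+n) + (1).
  a_n = [-2 a_{n-1} + 1 a_{n-2}] / D(n).
Since the indicial polynomial factors as (r - r_1)(r - r_2), D(n) = (r_1 + n - r_1)(r_1 + n - r_2) = n(n + 3/2).
Evaluating step by step (a_0 = 1):
  n = 1: D(1) = 1(1 + 3/2) = 5/2; numerator = -2(1) = -2; a_1 = (-2)/(5/2) = -4/5
  n = 2: D(2) = 2(2 + 3/2) = 7; numerator = -2(-4/5) + 1(1) = 13/5; a_2 = (13/5)/(7) = 13/35
  n = 3: D(3) = 3(3 + 3/2) = 27/2; numerator = -2(13/35) + 1(-4/5) = -54/35; a_3 = (-54/35)/(27/2) = -4/35
  n = 4: D(4) = 4(4 + 3/2) = 22; numerator = -2(-4/35) + 1(13/35) = 3/5; a_4 = (3/5)/(22) = 3/110
  n = 5: D(5) = 5(5 + 3/2) = 65/2; numerator = -2(3/110) + 1(-4/35) = -13/77; a_5 = (-13/77)/(65/2) = -2/385
  n = 6: D(6) = 6(6 + 3/2) = 45; numerator = -2(-2/385) + 1(3/110) = 29/770; a_6 = (29/770)/(45) = 29/34650

r = 2; a_0 = 1; a_1 = -4/5; a_2 = 13/35; a_3 = -4/35; a_4 = 3/110; a_5 = -2/385; a_6 = 29/34650


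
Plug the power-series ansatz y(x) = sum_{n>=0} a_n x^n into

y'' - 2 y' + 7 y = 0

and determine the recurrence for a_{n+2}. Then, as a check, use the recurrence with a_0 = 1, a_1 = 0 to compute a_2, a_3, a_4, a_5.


Substitute y = sum_n a_n x^n.
y''(x) has coefficient (n+2)(n+1) a_{n+2} at x^n;
-2 y'(x) has coefficient -2 (n+1) a_{n+1} at x^n;
7 y(x) has coefficient 7 a_n at x^n.
Matching x^n: (n+2)(n+1) a_{n+2} - 2 (n+1) a_{n+1} + 7 a_n = 0.
Thus a_{n+2} = [2 (n+1) a_{n+1} - 7 a_n] / ((n+1)(n+2)).

Check with a_0 = 1, a_1 = 0 (apply the recurrence for n = 0, 1, 2, 3): a_0 = 1, a_1 = 0, a_2 = -7/2, a_3 = -7/3, a_4 = 7/8, a_5 = 7/6.

a_(n+2) = [2 (n+1) a_(n+1) - 7 a_n] / ((n+1)(n+2)); check: a_0 = 1, a_1 = 0, a_2 = -7/2, a_3 = -7/3, a_4 = 7/8, a_5 = 7/6


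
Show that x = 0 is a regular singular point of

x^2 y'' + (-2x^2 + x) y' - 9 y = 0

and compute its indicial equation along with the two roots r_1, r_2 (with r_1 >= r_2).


Divide by x^2 to reach normal form y'' + P_1(x) y' + P_2(x) y = 0 with P_1(x) = -2 + 1/x and P_2(x) = -9/x^2.
x = 0 is a singular point because the y'-coefficient -2 + 1/x has a pole at x = 0 and the y-coefficient -9/x^2 has a pole at x = 0.
It is a regular singular point because x P_1(x) = p(x) = 1 - 2x and x^2 P_2(x) = q(x) = -9 are polynomials, hence analytic at x = 0.
p(0) = 1,  q(0) = -9.
Indicial equation: r(r-1) + p(0) r + q(0) = 0, i.e. r^2 + (p(0) - 1) r + q(0) = 0, i.e. r^2 - 9 = 0.
Discriminant: (0)^2 - 4(-9) = 36, so r = (0 ± 6)/2.
Solving: r_1 = 3, r_2 = -3.

indicial: r^2 - 9 = 0; roots r_1 = 3, r_2 = -3


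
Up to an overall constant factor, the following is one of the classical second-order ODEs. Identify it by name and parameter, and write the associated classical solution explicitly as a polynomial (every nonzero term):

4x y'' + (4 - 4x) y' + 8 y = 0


All three coefficients share the factor 4; dividing through by 4 gives  x y'' + (1 - x) y' + 2 y = 0.
This matches the Laguerre equation x y'' + (1 - x) y' + n y = 0 with n = 2; the polynomial solution is L_2(x).
With y = sum_k a_k x^k, matching x^k gives (k+1)k a_{k+1} + (k+1) a_{k+1} - k a_k + n a_k = 0, i.e. (k+1)^2 a_{k+1} = (k - n) a_k = (k - 2) a_k. The right side vanishes at k = 2, so the series terminates at degree 2.
Standard normalization L_n(0) = 1 gives a_0 = 1. Work upward with a_{k+1} = (k - 2) a_k / (k+1)^2:
  a_1 = (0 - 2)(1) / 1^2 = -2/1 = -2
  a_2 = (1 - 2)(-2) / 2^2 = 2/4 = 1/2
Hence L_2(x) = x^2/2 - 2 x + 1.

L_2(x); series = x^2/2 - 2 x + 1


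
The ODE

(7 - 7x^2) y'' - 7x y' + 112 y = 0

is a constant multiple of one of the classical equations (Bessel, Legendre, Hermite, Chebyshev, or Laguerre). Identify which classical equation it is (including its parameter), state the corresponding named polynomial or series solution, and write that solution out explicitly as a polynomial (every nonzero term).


All three coefficients share the factor 7; dividing through by 7 gives  (1 - x^2) y'' - x y' + 16 y = 0.
This matches the Chebyshev equation (1 - x^2) y'' - x y' + n^2 y = 0 (note the -x y' term, not -2x y') with n^2 = 16, so n = 4; the polynomial solution is T_4(x).
With y = sum_k a_k x^k, matching x^k gives (k+2)(k+1) a_{k+2} = (k^2 - n^2) a_k = (k - 4)(k + 4) a_k. The right side vanishes at k = 4, so the series with the parity of 4 terminates at degree 4.
Standard normalization: leading coefficient of T_n is 2^(n-1), so a_4 = 2^3 = 8. Work downward with a_k = (k+1)(k+2) a_{k+2} / ((k - 4)(k + 4)):
  a_2 = (3)(4)(8) / ((2 - 4)(2 + 4)) = 96/(-12) = -8
  a_0 = (1)(2)(-8) / ((0 - 4)(0 + 4)) = -16/(-16) = 1
Hence T_4(x) = 8 x^4 - 8 x^2 + 1.

T_4(x); series = 8 x^4 - 8 x^2 + 1


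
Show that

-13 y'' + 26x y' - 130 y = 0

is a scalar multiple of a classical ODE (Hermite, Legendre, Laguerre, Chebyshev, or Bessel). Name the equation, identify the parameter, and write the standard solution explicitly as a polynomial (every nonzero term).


All three coefficients share the factor -13; dividing through by -13 gives  y'' - 2x y' + 10 y = 0.
This matches the Hermite equation y'' - 2x y' + 2n y = 0 with 2n = 10, so n = 5; the polynomial solution is H_5(x).
With y = sum_k a_k x^k, matching x^k gives (k+2)(k+1) a_{k+2} = 2(k - n) a_k = 2(k - 5) a_k. The right side vanishes at k = 5, so the series with the parity of 5 terminates at degree 5.
Standard normalization: leading coefficient of H_n is 2^n, so a_5 = 2^5 = 32. Work downward with a_k = (k+1)(k+2) a_{k+2} / (2(k - n)):
  a_3 = (4)(5)(32) / (2(3 - 5)) = 640/(-4) = -160
  a_1 = (2)(3)(-160) / (2(1 - 5)) = -960/(-8) = 120
Hence H_5(x) = 32 x^5 - 160 x^3 + 120 x.

H_5(x); series = 32 x^5 - 160 x^3 + 120 x


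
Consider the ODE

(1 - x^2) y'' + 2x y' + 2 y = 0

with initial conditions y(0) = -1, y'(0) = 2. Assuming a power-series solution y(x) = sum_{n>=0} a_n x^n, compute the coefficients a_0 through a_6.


Ansatz: y(x) = sum_{n>=0} a_n x^n, so y'(x) = sum_{n>=1} n a_n x^(n-1) and y''(x) = sum_{n>=2} n(n-1) a_n x^(n-2).
Substitute into P(x) y'' + Q(x) y' + R(x) y = 0 with P(x) = 1 - x^2, Q(x) = 2x, R(x) = 2, and match powers of x.
Initial conditions: a_0 = -1, a_1 = 2.
Setting the coefficient of each power of x to zero and solving order by order (substituting the coefficients already found):
  x^0: 2 a_2 + 2 a_0 = 0  ->  2 a_2 = -2 a_0 = 2  ->  a_2 = 1
  x^1: 6 a_3 + 4 a_1 = 0  ->  6 a_3 = -4 a_1 = -8  ->  a_3 = -4/3
  x^2: 12 a_4 + 4 a_2 = 0  ->  12 a_4 = -4 a_2 = -4  ->  a_4 = -1/3
  x^3: 20 a_5 + 2 a_3 = 0  ->  20 a_5 = -2 a_3 = 8/3  ->  a_5 = 2/15
  x^4: 30 a_6 - 2 a_4 = 0  ->  30 a_6 = 2 a_4 = -2/3  ->  a_6 = -1/45
Truncated series: y(x) = -1 + 2 x + x^2 - (4/3) x^3 - (1/3) x^4 + (2/15) x^5 - (1/45) x^6 + O(x^7).

a_0 = -1; a_1 = 2; a_2 = 1; a_3 = -4/3; a_4 = -1/3; a_5 = 2/15; a_6 = -1/45


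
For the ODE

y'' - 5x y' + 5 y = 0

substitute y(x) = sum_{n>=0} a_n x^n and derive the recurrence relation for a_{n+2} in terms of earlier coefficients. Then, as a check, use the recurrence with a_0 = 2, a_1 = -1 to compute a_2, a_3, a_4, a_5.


Substitute y = sum_n a_n x^n.
y''(x) has coefficient (n+2)(n+1) a_{n+2} at x^n;
-5 x y'(x) has coefficient -5 n a_n at x^n (shift);
5 y(x) has coefficient 5 a_n at x^n.
Matching x^n: (n+2)(n+1) a_{n+2} + (-5n + 5) a_n = 0.
Thus a_{n+2} = (5n - 5) / ((n+1)(n+2)) * a_n.

Check with a_0 = 2, a_1 = -1 (apply the recurrence for n = 0, 1, 2, 3): a_0 = 2, a_1 = -1, a_2 = -5, a_3 = 0, a_4 = -25/12, a_5 = 0.

a_(n+2) = (5n - 5) / ((n+1)(n+2)) * a_n; check: a_0 = 2, a_1 = -1, a_2 = -5, a_3 = 0, a_4 = -25/12, a_5 = 0


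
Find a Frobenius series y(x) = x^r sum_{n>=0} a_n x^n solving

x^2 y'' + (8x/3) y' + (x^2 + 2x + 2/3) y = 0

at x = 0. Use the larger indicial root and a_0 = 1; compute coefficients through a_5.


Write in Frobenius form y'' + (p(x)/x) y' + (q(x)/x^2) y = 0:
  p(x) = 8/3,  q(x) = x^2 + 2x + 2/3.
Indicial equation: r(r-1) + (8/3) r + (2/3) = 0 -> roots r_1 = -2/3, r_2 = -1.
Take r = r_1 = -2/3. Let y(x) = x^r sum_{n>=0} a_n x^n with a_0 = 1.
Substitute y = x^r sum a_n x^n and match x^{r+n}. The recurrence is
  D(n) a_n + 2 a_{n-1} + 1 a_{n-2} = 0,  where D(n) = (r+n)(r+n-1) + (8/3)(r+n) + (2/3).
  a_n = [-2 a_{n-1} - 1 a_{n-2}] / D(n).
Since the indicial polynomial factors as (r - r_1)(r - r_2), D(n) = (r_1 + n - r_1)(r_1 + n - r_2) = n(n + 1/3).
Evaluating step by step (a_0 = 1):
  n = 1: D(1) = 1(1 + 1/3) = 4/3; numerator = -2(1) = -2; a_1 = (-2)/(4/3) = -3/2
  n = 2: D(2) = 2(2 + 1/3) = 14/3; numerator = -2(-3/2) - 1(1) = 2; a_2 = (2)/(14/3) = 3/7
  n = 3: D(3) = 3(3 + 1/3) = 10; numerator = -2(3/7) - 1(-3/2) = 9/14; a_3 = (9/14)/(10) = 9/140
  n = 4: D(4) = 4(4 + 1/3) = 52/3; numerator = -2(9/140) - 1(3/7) = -39/70; a_4 = (-39/70)/(52/3) = -9/280
  n = 5: D(5) = 5(5 + 1/3) = 80/3; numerator = -2(-9/280) - 1(9/140) = 0; a_5 = (0)/(80/3) = 0

r = -2/3; a_0 = 1; a_1 = -3/2; a_2 = 3/7; a_3 = 9/140; a_4 = -9/280; a_5 = 0


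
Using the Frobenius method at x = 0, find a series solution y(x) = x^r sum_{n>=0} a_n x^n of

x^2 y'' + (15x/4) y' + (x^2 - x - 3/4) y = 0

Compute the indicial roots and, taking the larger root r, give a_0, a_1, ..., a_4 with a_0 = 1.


Write in Frobenius form y'' + (p(x)/x) y' + (q(x)/x^2) y = 0:
  p(x) = 15/4,  q(x) = x^2 - x - 3/4.
Indicial equation: r(r-1) + (15/4) r + (-3/4) = 0 -> roots r_1 = 1/4, r_2 = -3.
Take r = r_1 = 1/4. Let y(x) = x^r sum_{n>=0} a_n x^n with a_0 = 1.
Substitute y = x^r sum a_n x^n and match x^{r+n}. The recurrence is
  D(n) a_n - 1 a_{n-1} + 1 a_{n-2} = 0,  where D(n) = (r+n)(r+n-1) + (15/4)(r+n) + (-3/4).
  a_n = [1 a_{n-1} - 1 a_{n-2}] / D(n).
Since the indicial polynomial factors as (r - r_1)(r - r_2), D(n) = (r_1 + n - r_1)(r_1 + n - r_2) = n(n + 13/4).
Evaluating step by step (a_0 = 1):
  n = 1: D(1) = 1(1 + 13/4) = 17/4; numerator = 1(1) = 1; a_1 = (1)/(17/4) = 4/17
  n = 2: D(2) = 2(2 + 13/4) = 21/2; numerator = 1(4/17) - 1(1) = -13/17; a_2 = (-13/17)/(21/2) = -26/357
  n = 3: D(3) = 3(3 + 13/4) = 75/4; numerator = 1(-26/357) - 1(4/17) = -110/357; a_3 = (-110/357)/(75/4) = -88/5355
  n = 4: D(4) = 4(4 + 13/4) = 29; numerator = 1(-88/5355) - 1(-26/357) = 302/5355; a_4 = (302/5355)/(29) = 302/155295

r = 1/4; a_0 = 1; a_1 = 4/17; a_2 = -26/357; a_3 = -88/5355; a_4 = 302/155295


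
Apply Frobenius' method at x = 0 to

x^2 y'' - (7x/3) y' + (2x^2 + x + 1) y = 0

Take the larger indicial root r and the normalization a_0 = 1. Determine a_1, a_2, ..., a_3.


Write in Frobenius form y'' + (p(x)/x) y' + (q(x)/x^2) y = 0:
  p(x) = -7/3,  q(x) = 2x^2 + x + 1.
Indicial equation: r(r-1) + (-7/3) r + (1) = 0 -> roots r_1 = 3, r_2 = 1/3.
Take r = r_1 = 3. Let y(x) = x^r sum_{n>=0} a_n x^n with a_0 = 1.
Substitute y = x^r sum a_n x^n and match x^{r+n}. The recurrence is
  D(n) a_n + 1 a_{n-1} + 2 a_{n-2} = 0,  where D(n) = (r+n)(r+n-1) + (-7/3)(r+n) + (1).
  a_n = [-1 a_{n-1} - 2 a_{n-2}] / D(n).
Since the indicial polynomial factors as (r - r_1)(r - r_2), D(n) = (r_1 + n - r_1)(r_1 + n - r_2) = n(n + 8/3).
Evaluating step by step (a_0 = 1):
  n = 1: D(1) = 1(1 + 8/3) = 11/3; numerator = -1(1) = -1; a_1 = (-1)/(11/3) = -3/11
  n = 2: D(2) = 2(2 + 8/3) = 28/3; numerator = -1(-3/11) - 2(1) = -19/11; a_2 = (-19/11)/(28/3) = -57/308
  n = 3: D(3) = 3(3 + 8/3) = 17; numerator = -1(-57/308) - 2(-3/11) = 225/308; a_3 = (225/308)/(17) = 225/5236

r = 3; a_0 = 1; a_1 = -3/11; a_2 = -57/308; a_3 = 225/5236


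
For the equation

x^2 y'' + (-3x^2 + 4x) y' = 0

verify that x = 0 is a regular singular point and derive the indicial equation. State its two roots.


Divide by x^2 to reach normal form y'' + P_1(x) y' + P_2(x) y = 0 with P_1(x) = -3 + 4/x and P_2(x) = 0.
x = 0 is a singular point because the y'-coefficient -3 + 4/x has a pole at x = 0.
It is a regular singular point because x P_1(x) = p(x) = 4 - 3x and x^2 P_2(x) = q(x) = 0 are polynomials, hence analytic at x = 0.
p(0) = 4,  q(0) = 0.
Indicial equation: r(r-1) + p(0) r + q(0) = 0, i.e. r^2 + (p(0) - 1) r + q(0) = 0, i.e. r^2 + 3 r = 0.
Discriminant: (3)^2 - 4(0) = 9, so r = (-3 ± 3)/2.
Solving: r_1 = 0, r_2 = -3.

indicial: r^2 + 3 r = 0; roots r_1 = 0, r_2 = -3


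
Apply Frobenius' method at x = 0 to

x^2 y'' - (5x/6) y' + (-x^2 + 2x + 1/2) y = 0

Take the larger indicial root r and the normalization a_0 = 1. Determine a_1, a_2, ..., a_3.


Write in Frobenius form y'' + (p(x)/x) y' + (q(x)/x^2) y = 0:
  p(x) = -5/6,  q(x) = -x^2 + 2x + 1/2.
Indicial equation: r(r-1) + (-5/6) r + (1/2) = 0 -> roots r_1 = 3/2, r_2 = 1/3.
Take r = r_1 = 3/2. Let y(x) = x^r sum_{n>=0} a_n x^n with a_0 = 1.
Substitute y = x^r sum a_n x^n and match x^{r+n}. The recurrence is
  D(n) a_n + 2 a_{n-1} - 1 a_{n-2} = 0,  where D(n) = (r+n)(r+n-1) + (-5/6)(r+n) + (1/2).
  a_n = [-2 a_{n-1} + 1 a_{n-2}] / D(n).
Since the indicial polynomial factors as (r - r_1)(r - r_2), D(n) = (r_1 + n - r_1)(r_1 + n - r_2) = n(n + 7/6).
Evaluating step by step (a_0 = 1):
  n = 1: D(1) = 1(1 + 7/6) = 13/6; numerator = -2(1) = -2; a_1 = (-2)/(13/6) = -12/13
  n = 2: D(2) = 2(2 + 7/6) = 19/3; numerator = -2(-12/13) + 1(1) = 37/13; a_2 = (37/13)/(19/3) = 111/247
  n = 3: D(3) = 3(3 + 7/6) = 25/2; numerator = -2(111/247) + 1(-12/13) = -450/247; a_3 = (-450/247)/(25/2) = -36/247

r = 3/2; a_0 = 1; a_1 = -12/13; a_2 = 111/247; a_3 = -36/247


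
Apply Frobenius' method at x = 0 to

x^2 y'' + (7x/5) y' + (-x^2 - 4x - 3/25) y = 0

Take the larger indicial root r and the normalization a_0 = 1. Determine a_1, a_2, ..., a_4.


Write in Frobenius form y'' + (p(x)/x) y' + (q(x)/x^2) y = 0:
  p(x) = 7/5,  q(x) = -x^2 - 4x - 3/25.
Indicial equation: r(r-1) + (7/5) r + (-3/25) = 0 -> roots r_1 = 1/5, r_2 = -3/5.
Take r = r_1 = 1/5. Let y(x) = x^r sum_{n>=0} a_n x^n with a_0 = 1.
Substitute y = x^r sum a_n x^n and match x^{r+n}. The recurrence is
  D(n) a_n - 4 a_{n-1} - 1 a_{n-2} = 0,  where D(n) = (r+n)(r+n-1) + (7/5)(r+n) + (-3/25).
  a_n = [4 a_{n-1} + 1 a_{n-2}] / D(n).
Since the indicial polynomial factors as (r - r_1)(r - r_2), D(n) = (r_1 + n - r_1)(r_1 + n - r_2) = n(n + 4/5).
Evaluating step by step (a_0 = 1):
  n = 1: D(1) = 1(1 + 4/5) = 9/5; numerator = 4(1) = 4; a_1 = (4)/(9/5) = 20/9
  n = 2: D(2) = 2(2 + 4/5) = 28/5; numerator = 4(20/9) + 1(1) = 89/9; a_2 = (89/9)/(28/5) = 445/252
  n = 3: D(3) = 3(3 + 4/5) = 57/5; numerator = 4(445/252) + 1(20/9) = 65/7; a_3 = (65/7)/(57/5) = 325/399
  n = 4: D(4) = 4(4 + 4/5) = 96/5; numerator = 4(325/399) + 1(445/252) = 24055/4788; a_4 = (24055/4788)/(96/5) = 120275/459648

r = 1/5; a_0 = 1; a_1 = 20/9; a_2 = 445/252; a_3 = 325/399; a_4 = 120275/459648


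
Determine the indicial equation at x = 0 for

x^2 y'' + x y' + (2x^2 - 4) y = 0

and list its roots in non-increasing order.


Divide by x^2 to reach normal form y'' + P_1(x) y' + P_2(x) y = 0 with P_1(x) = 1/x and P_2(x) = 2 - 4/x^2.
x = 0 is a singular point because the y'-coefficient 1/x has a pole at x = 0 and the y-coefficient 2 - 4/x^2 has a pole at x = 0.
It is a regular singular point because x P_1(x) = p(x) = 1 and x^2 P_2(x) = q(x) = 2x^2 - 4 are polynomials, hence analytic at x = 0.
p(0) = 1,  q(0) = -4.
Indicial equation: r(r-1) + p(0) r + q(0) = 0, i.e. r^2 + (p(0) - 1) r + q(0) = 0, i.e. r^2 - 4 = 0.
Discriminant: (0)^2 - 4(-4) = 16, so r = (0 ± 4)/2.
Solving: r_1 = 2, r_2 = -2.

indicial: r^2 - 4 = 0; roots r_1 = 2, r_2 = -2


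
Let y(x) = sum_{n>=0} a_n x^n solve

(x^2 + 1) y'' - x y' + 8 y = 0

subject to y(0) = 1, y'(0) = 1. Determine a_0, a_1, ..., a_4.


Ansatz: y(x) = sum_{n>=0} a_n x^n, so y'(x) = sum_{n>=1} n a_n x^(n-1) and y''(x) = sum_{n>=2} n(n-1) a_n x^(n-2).
Substitute into P(x) y'' + Q(x) y' + R(x) y = 0 with P(x) = x^2 + 1, Q(x) = -x, R(x) = 8, and match powers of x.
Initial conditions: a_0 = 1, a_1 = 1.
Setting the coefficient of each power of x to zero and solving order by order (substituting the coefficients already found):
  x^0: 2 a_2 + 8 a_0 = 0  ->  2 a_2 = -8 a_0 = -8  ->  a_2 = -4
  x^1: 6 a_3 + 7 a_1 = 0  ->  6 a_3 = -7 a_1 = -7  ->  a_3 = -7/6
  x^2: 12 a_4 + 8 a_2 = 0  ->  12 a_4 = -8 a_2 = 32  ->  a_4 = 8/3
Truncated series: y(x) = 1 + x - 4 x^2 - (7/6) x^3 + (8/3) x^4 + O(x^5).

a_0 = 1; a_1 = 1; a_2 = -4; a_3 = -7/6; a_4 = 8/3


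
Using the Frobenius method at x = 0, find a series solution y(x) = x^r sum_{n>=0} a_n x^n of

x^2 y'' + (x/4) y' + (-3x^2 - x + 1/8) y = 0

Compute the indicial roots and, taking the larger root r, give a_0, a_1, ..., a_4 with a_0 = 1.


Write in Frobenius form y'' + (p(x)/x) y' + (q(x)/x^2) y = 0:
  p(x) = 1/4,  q(x) = -3x^2 - x + 1/8.
Indicial equation: r(r-1) + (1/4) r + (1/8) = 0 -> roots r_1 = 1/2, r_2 = 1/4.
Take r = r_1 = 1/2. Let y(x) = x^r sum_{n>=0} a_n x^n with a_0 = 1.
Substitute y = x^r sum a_n x^n and match x^{r+n}. The recurrence is
  D(n) a_n - 1 a_{n-1} - 3 a_{n-2} = 0,  where D(n) = (r+n)(r+n-1) + (1/4)(r+n) + (1/8).
  a_n = [1 a_{n-1} + 3 a_{n-2}] / D(n).
Since the indicial polynomial factors as (r - r_1)(r - r_2), D(n) = (r_1 + n - r_1)(r_1 + n - r_2) = n(n + 1/4).
Evaluating step by step (a_0 = 1):
  n = 1: D(1) = 1(1 + 1/4) = 5/4; numerator = 1(1) = 1; a_1 = (1)/(5/4) = 4/5
  n = 2: D(2) = 2(2 + 1/4) = 9/2; numerator = 1(4/5) + 3(1) = 19/5; a_2 = (19/5)/(9/2) = 38/45
  n = 3: D(3) = 3(3 + 1/4) = 39/4; numerator = 1(38/45) + 3(4/5) = 146/45; a_3 = (146/45)/(39/4) = 584/1755
  n = 4: D(4) = 4(4 + 1/4) = 17; numerator = 1(584/1755) + 3(38/45) = 1006/351; a_4 = (1006/351)/(17) = 1006/5967

r = 1/2; a_0 = 1; a_1 = 4/5; a_2 = 38/45; a_3 = 584/1755; a_4 = 1006/5967


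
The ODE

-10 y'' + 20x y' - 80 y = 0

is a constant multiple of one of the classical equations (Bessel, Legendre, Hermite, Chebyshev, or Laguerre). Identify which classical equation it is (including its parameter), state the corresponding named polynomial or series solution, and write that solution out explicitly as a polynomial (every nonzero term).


All three coefficients share the factor -10; dividing through by -10 gives  y'' - 2x y' + 8 y = 0.
This matches the Hermite equation y'' - 2x y' + 2n y = 0 with 2n = 8, so n = 4; the polynomial solution is H_4(x).
With y = sum_k a_k x^k, matching x^k gives (k+2)(k+1) a_{k+2} = 2(k - n) a_k = 2(k - 4) a_k. The right side vanishes at k = 4, so the series with the parity of 4 terminates at degree 4.
Standard normalization: leading coefficient of H_n is 2^n, so a_4 = 2^4 = 16. Work downward with a_k = (k+1)(k+2) a_{k+2} / (2(k - n)):
  a_2 = (3)(4)(16) / (2(2 - 4)) = 192/(-4) = -48
  a_0 = (1)(2)(-48) / (2(0 - 4)) = -96/(-8) = 12
Hence H_4(x) = 16 x^4 - 48 x^2 + 12.

H_4(x); series = 16 x^4 - 48 x^2 + 12


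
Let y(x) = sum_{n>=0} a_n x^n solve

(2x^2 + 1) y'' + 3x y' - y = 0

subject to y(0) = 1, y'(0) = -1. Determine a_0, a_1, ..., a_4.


Ansatz: y(x) = sum_{n>=0} a_n x^n, so y'(x) = sum_{n>=1} n a_n x^(n-1) and y''(x) = sum_{n>=2} n(n-1) a_n x^(n-2).
Substitute into P(x) y'' + Q(x) y' + R(x) y = 0 with P(x) = 2x^2 + 1, Q(x) = 3x, R(x) = -1, and match powers of x.
Initial conditions: a_0 = 1, a_1 = -1.
Setting the coefficient of each power of x to zero and solving order by order (substituting the coefficients already found):
  x^0: 2 a_2 - a_0 = 0  ->  2 a_2 = a_0 = 1  ->  a_2 = 1/2
  x^1: 6 a_3 + 2 a_1 = 0  ->  6 a_3 = -2 a_1 = 2  ->  a_3 = 1/3
  x^2: 12 a_4 + 9 a_2 = 0  ->  12 a_4 = -9 a_2 = -9/2  ->  a_4 = -3/8
Truncated series: y(x) = 1 - x + (1/2) x^2 + (1/3) x^3 - (3/8) x^4 + O(x^5).

a_0 = 1; a_1 = -1; a_2 = 1/2; a_3 = 1/3; a_4 = -3/8


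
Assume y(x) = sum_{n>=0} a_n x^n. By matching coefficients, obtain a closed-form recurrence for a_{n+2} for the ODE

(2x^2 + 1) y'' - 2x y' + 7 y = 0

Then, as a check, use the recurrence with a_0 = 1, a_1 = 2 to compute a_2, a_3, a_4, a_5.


Substitute y = sum_n a_n x^n.
(1 + 2 x^2) y'' contributes (n+2)(n+1) a_{n+2} + 2 n(n-1) a_n at x^n.
-2 x y'(x) contributes -2 n a_n at x^n.
7 y(x) contributes 7 a_n at x^n.
Matching x^n: (n+2)(n+1) a_{n+2} + (2 n(n-1) - 2 n + 7) a_n = 0.
Thus a_{n+2} = (-2 n(n-1) + 2 n - 7) / ((n+1)(n+2)) * a_n.

Check with a_0 = 1, a_1 = 2 (apply the recurrence for n = 0, 1, 2, 3): a_0 = 1, a_1 = 2, a_2 = -7/2, a_3 = -5/3, a_4 = 49/24, a_5 = 13/12.

a_(n+2) = (-2 n(n-1) + 2 n - 7) / ((n+1)(n+2)) * a_n; check: a_0 = 1, a_1 = 2, a_2 = -7/2, a_3 = -5/3, a_4 = 49/24, a_5 = 13/12


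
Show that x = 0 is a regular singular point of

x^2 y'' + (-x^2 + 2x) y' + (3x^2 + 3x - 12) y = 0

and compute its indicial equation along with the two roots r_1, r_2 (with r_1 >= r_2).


Divide by x^2 to reach normal form y'' + P_1(x) y' + P_2(x) y = 0 with P_1(x) = -1 + 2/x and P_2(x) = 3 + 3/x - 12/x^2.
x = 0 is a singular point because the y'-coefficient -1 + 2/x has a pole at x = 0 and the y-coefficient 3 + 3/x - 12/x^2 has a pole at x = 0.
It is a regular singular point because x P_1(x) = p(x) = 2 - x and x^2 P_2(x) = q(x) = 3x^2 + 3x - 12 are polynomials, hence analytic at x = 0.
p(0) = 2,  q(0) = -12.
Indicial equation: r(r-1) + p(0) r + q(0) = 0, i.e. r^2 + (p(0) - 1) r + q(0) = 0, i.e. r^2 + 1 r - 12 = 0.
Discriminant: (1)^2 - 4(-12) = 49, so r = (-1 ± 7)/2.
Solving: r_1 = 3, r_2 = -4.

indicial: r^2 + 1 r - 12 = 0; roots r_1 = 3, r_2 = -4


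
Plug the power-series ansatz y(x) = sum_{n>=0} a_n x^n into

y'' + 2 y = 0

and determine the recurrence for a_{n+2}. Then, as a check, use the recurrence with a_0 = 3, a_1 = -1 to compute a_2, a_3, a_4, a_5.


Substitute y = sum_n a_n x^n into y'' + (const) y = 0.
y''(x) = sum_{n>=0} (n+2)(n+1) a_{n+2} x^n.
The ODE becomes sum_n [(n+2)(n+1) a_{n+2} + 2 a_n] x^n = 0.
Setting each coefficient to zero gives the recurrence:
  (n+2)(n+1) a_{n+2} + 2 a_n = 0,
  a_{n+2} = -2 / ((n+1)(n+2)) a_n.

Check with a_0 = 3, a_1 = -1 (apply the recurrence for n = 0, 1, 2, 3): a_0 = 3, a_1 = -1, a_2 = -3, a_3 = 1/3, a_4 = 1/2, a_5 = -1/30.

a_{n+2} = -2/((n+1)(n+2)) * a_n; check: a_0 = 3, a_1 = -1, a_2 = -3, a_3 = 1/3, a_4 = 1/2, a_5 = -1/30


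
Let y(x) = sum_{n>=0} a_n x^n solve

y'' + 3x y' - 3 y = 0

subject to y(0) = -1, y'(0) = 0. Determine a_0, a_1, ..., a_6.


Ansatz: y(x) = sum_{n>=0} a_n x^n, so y'(x) = sum_{n>=1} n a_n x^(n-1) and y''(x) = sum_{n>=2} n(n-1) a_n x^(n-2).
Substitute into P(x) y'' + Q(x) y' + R(x) y = 0 with P(x) = 1, Q(x) = 3x, R(x) = -3, and match powers of x.
Initial conditions: a_0 = -1, a_1 = 0.
Setting the coefficient of each power of x to zero and solving order by order (substituting the coefficients already found):
  x^0: 2 a_2 - 3 a_0 = 0  ->  2 a_2 = 3 a_0 = -3  ->  a_2 = -3/2
  x^1: 6 a_3 = 0  ->  a_3 = 0
  x^2: 12 a_4 + 3 a_2 = 0  ->  12 a_4 = -3 a_2 = 9/2  ->  a_4 = 3/8
  x^3: 20 a_5 + 6 a_3 = 0  ->  20 a_5 = -6 a_3 = 0  ->  a_5 = 0
  x^4: 30 a_6 + 9 a_4 = 0  ->  30 a_6 = -9 a_4 = -27/8  ->  a_6 = -9/80
Truncated series: y(x) = -1 - (3/2) x^2 + (3/8) x^4 - (9/80) x^6 + O(x^7).

a_0 = -1; a_1 = 0; a_2 = -3/2; a_3 = 0; a_4 = 3/8; a_5 = 0; a_6 = -9/80


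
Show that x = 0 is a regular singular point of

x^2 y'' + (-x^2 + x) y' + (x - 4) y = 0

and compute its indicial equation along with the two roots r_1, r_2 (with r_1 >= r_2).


Divide by x^2 to reach normal form y'' + P_1(x) y' + P_2(x) y = 0 with P_1(x) = -1 + 1/x and P_2(x) = 1/x - 4/x^2.
x = 0 is a singular point because the y'-coefficient -1 + 1/x has a pole at x = 0 and the y-coefficient 1/x - 4/x^2 has a pole at x = 0.
It is a regular singular point because x P_1(x) = p(x) = 1 - x and x^2 P_2(x) = q(x) = x - 4 are polynomials, hence analytic at x = 0.
p(0) = 1,  q(0) = -4.
Indicial equation: r(r-1) + p(0) r + q(0) = 0, i.e. r^2 + (p(0) - 1) r + q(0) = 0, i.e. r^2 - 4 = 0.
Discriminant: (0)^2 - 4(-4) = 16, so r = (0 ± 4)/2.
Solving: r_1 = 2, r_2 = -2.

indicial: r^2 - 4 = 0; roots r_1 = 2, r_2 = -2


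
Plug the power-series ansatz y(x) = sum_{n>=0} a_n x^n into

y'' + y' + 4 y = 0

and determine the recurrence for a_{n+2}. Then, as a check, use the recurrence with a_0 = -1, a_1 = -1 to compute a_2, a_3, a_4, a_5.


Substitute y = sum_n a_n x^n.
y''(x) has coefficient (n+2)(n+1) a_{n+2} at x^n;
y'(x) has coefficient (n+1) a_{n+1} at x^n;
4 y(x) has coefficient 4 a_n at x^n.
Matching x^n: (n+2)(n+1) a_{n+2} + (n+1) a_{n+1} + 4 a_n = 0.
Thus a_{n+2} = [-(n+1) a_{n+1} - 4 a_n] / ((n+1)(n+2)).

Check with a_0 = -1, a_1 = -1 (apply the recurrence for n = 0, 1, 2, 3): a_0 = -1, a_1 = -1, a_2 = 5/2, a_3 = -1/6, a_4 = -19/24, a_5 = 23/120.

a_(n+2) = [-(n+1) a_(n+1) - 4 a_n] / ((n+1)(n+2)); check: a_0 = -1, a_1 = -1, a_2 = 5/2, a_3 = -1/6, a_4 = -19/24, a_5 = 23/120


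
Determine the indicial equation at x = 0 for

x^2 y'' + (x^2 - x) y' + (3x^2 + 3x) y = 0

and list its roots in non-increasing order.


Divide by x^2 to reach normal form y'' + P_1(x) y' + P_2(x) y = 0 with P_1(x) = 1 - 1/x and P_2(x) = 3 + 3/x.
x = 0 is a singular point because the y'-coefficient 1 - 1/x has a pole at x = 0 and the y-coefficient 3 + 3/x has a pole at x = 0.
It is a regular singular point because x P_1(x) = p(x) = x - 1 and x^2 P_2(x) = q(x) = 3x^2 + 3x are polynomials, hence analytic at x = 0.
p(0) = -1,  q(0) = 0.
Indicial equation: r(r-1) + p(0) r + q(0) = 0, i.e. r^2 + (p(0) - 1) r + q(0) = 0, i.e. r^2 - 2 r = 0.
Discriminant: (-2)^2 - 4(0) = 4, so r = (2 ± 2)/2.
Solving: r_1 = 2, r_2 = 0.

indicial: r^2 - 2 r = 0; roots r_1 = 2, r_2 = 0


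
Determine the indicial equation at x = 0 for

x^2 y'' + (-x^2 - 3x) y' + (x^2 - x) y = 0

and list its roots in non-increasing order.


Divide by x^2 to reach normal form y'' + P_1(x) y' + P_2(x) y = 0 with P_1(x) = -1 - 3/x and P_2(x) = 1 - 1/x.
x = 0 is a singular point because the y'-coefficient -1 - 3/x has a pole at x = 0 and the y-coefficient 1 - 1/x has a pole at x = 0.
It is a regular singular point because x P_1(x) = p(x) = -x - 3 and x^2 P_2(x) = q(x) = x^2 - x are polynomials, hence analytic at x = 0.
p(0) = -3,  q(0) = 0.
Indicial equation: r(r-1) + p(0) r + q(0) = 0, i.e. r^2 + (p(0) - 1) r + q(0) = 0, i.e. r^2 - 4 r = 0.
Discriminant: (-4)^2 - 4(0) = 16, so r = (4 ± 4)/2.
Solving: r_1 = 4, r_2 = 0.

indicial: r^2 - 4 r = 0; roots r_1 = 4, r_2 = 0


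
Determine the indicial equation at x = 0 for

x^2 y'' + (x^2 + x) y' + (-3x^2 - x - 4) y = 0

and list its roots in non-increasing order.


Divide by x^2 to reach normal form y'' + P_1(x) y' + P_2(x) y = 0 with P_1(x) = 1 + 1/x and P_2(x) = -3 - 1/x - 4/x^2.
x = 0 is a singular point because the y'-coefficient 1 + 1/x has a pole at x = 0 and the y-coefficient -3 - 1/x - 4/x^2 has a pole at x = 0.
It is a regular singular point because x P_1(x) = p(x) = x + 1 and x^2 P_2(x) = q(x) = -3x^2 - x - 4 are polynomials, hence analytic at x = 0.
p(0) = 1,  q(0) = -4.
Indicial equation: r(r-1) + p(0) r + q(0) = 0, i.e. r^2 + (p(0) - 1) r + q(0) = 0, i.e. r^2 - 4 = 0.
Discriminant: (0)^2 - 4(-4) = 16, so r = (0 ± 4)/2.
Solving: r_1 = 2, r_2 = -2.

indicial: r^2 - 4 = 0; roots r_1 = 2, r_2 = -2


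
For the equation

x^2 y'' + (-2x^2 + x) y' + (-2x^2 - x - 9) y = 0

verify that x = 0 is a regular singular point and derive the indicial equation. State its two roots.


Divide by x^2 to reach normal form y'' + P_1(x) y' + P_2(x) y = 0 with P_1(x) = -2 + 1/x and P_2(x) = -2 - 1/x - 9/x^2.
x = 0 is a singular point because the y'-coefficient -2 + 1/x has a pole at x = 0 and the y-coefficient -2 - 1/x - 9/x^2 has a pole at x = 0.
It is a regular singular point because x P_1(x) = p(x) = 1 - 2x and x^2 P_2(x) = q(x) = -2x^2 - x - 9 are polynomials, hence analytic at x = 0.
p(0) = 1,  q(0) = -9.
Indicial equation: r(r-1) + p(0) r + q(0) = 0, i.e. r^2 + (p(0) - 1) r + q(0) = 0, i.e. r^2 - 9 = 0.
Discriminant: (0)^2 - 4(-9) = 36, so r = (0 ± 6)/2.
Solving: r_1 = 3, r_2 = -3.

indicial: r^2 - 9 = 0; roots r_1 = 3, r_2 = -3
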